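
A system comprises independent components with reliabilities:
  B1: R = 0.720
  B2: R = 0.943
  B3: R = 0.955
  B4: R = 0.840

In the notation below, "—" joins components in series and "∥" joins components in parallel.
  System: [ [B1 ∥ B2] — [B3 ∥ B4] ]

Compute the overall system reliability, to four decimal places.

Parallel (B1 and B2): 1 − (1 − 0.720000)(1 − 0.943000) = 0.984040
Parallel (B3 and B4): 1 − (1 − 0.955000)(1 − 0.840000) = 0.992800
Series ([0.984040] and [0.992800]): 0.984040 × 0.992800 = 0.9770

0.9770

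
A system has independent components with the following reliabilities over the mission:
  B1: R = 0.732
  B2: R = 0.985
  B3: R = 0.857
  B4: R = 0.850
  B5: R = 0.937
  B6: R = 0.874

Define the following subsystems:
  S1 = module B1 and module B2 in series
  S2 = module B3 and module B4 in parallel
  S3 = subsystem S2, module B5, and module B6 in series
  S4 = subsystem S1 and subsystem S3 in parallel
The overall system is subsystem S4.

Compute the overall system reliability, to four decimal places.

Series (B1 and B2): 0.732000 × 0.985000 = 0.721020
Parallel (B3 and B4): 1 − (1 − 0.857000)(1 − 0.850000) = 0.978550
Series ([0.978550], B5, and B6): 0.978550 × 0.937000 × 0.874000 = 0.801372
Parallel ([0.721020] and [0.801372]): 1 − (1 − 0.721020)(1 − 0.801372) = 0.9446

0.9446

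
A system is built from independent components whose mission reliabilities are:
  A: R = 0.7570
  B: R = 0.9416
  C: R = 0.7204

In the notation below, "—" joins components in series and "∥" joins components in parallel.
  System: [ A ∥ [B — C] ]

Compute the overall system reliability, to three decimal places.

Series (B and C): 0.94160 × 0.72040 = 0.67833
Parallel (A and [0.67833]): 1 − (1 − 0.75700)(1 − 0.67833) = 0.922

0.922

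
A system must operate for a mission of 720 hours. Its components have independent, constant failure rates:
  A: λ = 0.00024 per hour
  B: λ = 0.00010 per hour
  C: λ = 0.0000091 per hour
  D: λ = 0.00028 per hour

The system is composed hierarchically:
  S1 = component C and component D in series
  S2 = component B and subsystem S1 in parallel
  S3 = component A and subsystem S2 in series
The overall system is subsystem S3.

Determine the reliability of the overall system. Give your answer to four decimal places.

0.8303

R(A) = exp(−0.00024 × 720) = 0.841306
R(B) = exp(−0.00010 × 720) = 0.930531
R(C) = exp(−0.0000091 × 720) = 0.993469
R(D) = exp(−0.00028 × 720) = 0.817422
Series (C and D): 0.993469 × 0.817422 = 0.812083
Parallel (B and [0.812083]): 1 − (1 − 0.930531)(1 − 0.812083) = 0.986946
Series (A and [0.986946]): 0.841306 × 0.986946 = 0.8303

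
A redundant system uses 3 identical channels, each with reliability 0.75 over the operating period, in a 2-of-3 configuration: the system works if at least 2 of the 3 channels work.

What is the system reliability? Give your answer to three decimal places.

R = Σ_{i=2}^{3} C(3,i) p^i (1−p)^{3−i} with p = 0.75
C(3,2)·0.75^2·0.25^1 = 0.42188
C(3,3)·0.75^3·0.25^0 = 0.42188
Sum = 0.844

0.844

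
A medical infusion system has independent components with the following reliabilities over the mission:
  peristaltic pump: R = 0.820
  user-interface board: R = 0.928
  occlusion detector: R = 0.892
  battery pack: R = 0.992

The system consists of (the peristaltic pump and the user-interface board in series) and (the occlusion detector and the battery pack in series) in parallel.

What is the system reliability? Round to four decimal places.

0.9725

Series (peristaltic pump and user-interface board): 0.820000 × 0.928000 = 0.760960
Series (occlusion detector and battery pack): 0.892000 × 0.992000 = 0.884864
Parallel ([0.760960] and [0.884864]): 1 − (1 − 0.760960)(1 − 0.884864) = 0.9725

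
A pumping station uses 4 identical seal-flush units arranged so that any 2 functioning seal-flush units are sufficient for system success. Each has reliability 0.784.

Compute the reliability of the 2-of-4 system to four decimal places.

R = Σ_{i=2}^{4} C(4,i) p^i (1−p)^{4−i} with p = 0.784
C(4,2)·0.784^2·0.216^2 = 0.172064
C(4,3)·0.784^3·0.216^1 = 0.416353
C(4,4)·0.784^4·0.216^0 = 0.377802
Sum = 0.9662

0.9662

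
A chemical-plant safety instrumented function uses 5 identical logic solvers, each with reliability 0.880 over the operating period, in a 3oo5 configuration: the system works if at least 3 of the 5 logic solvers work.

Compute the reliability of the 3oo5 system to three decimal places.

R = Σ_{i=3}^{5} C(5,i) p^i (1−p)^{5−i} with p = 0.880
C(5,3)·0.880^3·0.120^2 = 0.09813
C(5,4)·0.880^4·0.120^1 = 0.35982
C(5,5)·0.880^5·0.120^0 = 0.52773
Sum = 0.986

0.986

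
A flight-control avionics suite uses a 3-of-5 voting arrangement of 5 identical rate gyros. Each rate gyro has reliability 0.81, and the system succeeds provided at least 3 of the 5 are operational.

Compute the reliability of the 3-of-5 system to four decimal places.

R = Σ_{i=3}^{5} C(5,i) p^i (1−p)^{5−i} with p = 0.81
C(5,3)·0.81^3·0.19^2 = 0.191850
C(5,4)·0.81^4·0.19^1 = 0.408944
C(5,5)·0.81^5·0.19^0 = 0.348678
Sum = 0.9495

0.9495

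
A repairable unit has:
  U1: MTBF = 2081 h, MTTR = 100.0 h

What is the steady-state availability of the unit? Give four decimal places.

A(U1) = MTBF/(MTBF+MTTR) = 2081/(2081+100.0) = 0.9541

0.9541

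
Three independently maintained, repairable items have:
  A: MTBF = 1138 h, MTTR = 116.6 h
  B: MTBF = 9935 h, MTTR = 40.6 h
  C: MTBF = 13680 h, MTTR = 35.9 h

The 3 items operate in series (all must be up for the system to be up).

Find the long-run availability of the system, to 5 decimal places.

0.90101

A(A) = MTBF/(MTBF+MTTR) = 1138/(1138+116.6) = 0.907062
A(B) = MTBF/(MTBF+MTTR) = 9935/(9935+40.6) = 0.995930
A(C) = MTBF/(MTBF+MTTR) = 13680/(13680+35.9) = 0.997383
Series availability: 0.907062 × 0.995930 × 0.997383 = 0.90101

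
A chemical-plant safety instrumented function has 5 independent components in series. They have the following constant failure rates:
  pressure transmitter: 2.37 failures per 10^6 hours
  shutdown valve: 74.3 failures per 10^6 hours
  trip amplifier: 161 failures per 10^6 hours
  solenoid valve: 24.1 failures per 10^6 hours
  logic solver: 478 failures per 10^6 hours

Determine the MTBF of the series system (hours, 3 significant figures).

Series of exponential components: λ_sys = Σ λ_i
λ_sys = 0.00000237 + 0.0000743 + 0.000161 + 0.0000241 + 0.000478 = 7.3977e-04 /h
MTBF = 1 / λ_sys = 1350 h

1350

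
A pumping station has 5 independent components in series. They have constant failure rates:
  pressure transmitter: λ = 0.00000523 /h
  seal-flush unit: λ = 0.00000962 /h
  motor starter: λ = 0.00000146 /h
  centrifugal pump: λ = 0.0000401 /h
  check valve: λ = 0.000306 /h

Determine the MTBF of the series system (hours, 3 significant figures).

Series of exponential components: λ_sys = Σ λ_i
λ_sys = 0.00000523 + 0.00000962 + 0.00000146 + 0.0000401 + 0.000306 = 3.6241e-04 /h
MTBF = 1 / λ_sys = 2760 h

2760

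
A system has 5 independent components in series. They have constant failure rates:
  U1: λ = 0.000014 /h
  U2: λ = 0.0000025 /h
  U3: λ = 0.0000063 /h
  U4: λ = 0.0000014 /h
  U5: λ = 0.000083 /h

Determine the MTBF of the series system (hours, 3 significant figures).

9330

Series of exponential components: λ_sys = Σ λ_i
λ_sys = 0.000014 + 0.0000025 + 0.0000063 + 0.0000014 + 0.000083 = 1.0720e-04 /h
MTBF = 1 / λ_sys = 9330 h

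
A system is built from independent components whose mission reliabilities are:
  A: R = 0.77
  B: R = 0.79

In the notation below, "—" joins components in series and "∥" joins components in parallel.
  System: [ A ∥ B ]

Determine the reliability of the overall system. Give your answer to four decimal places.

Parallel (A and B): 1 − (1 − 0.770000)(1 − 0.790000) = 0.9517

0.9517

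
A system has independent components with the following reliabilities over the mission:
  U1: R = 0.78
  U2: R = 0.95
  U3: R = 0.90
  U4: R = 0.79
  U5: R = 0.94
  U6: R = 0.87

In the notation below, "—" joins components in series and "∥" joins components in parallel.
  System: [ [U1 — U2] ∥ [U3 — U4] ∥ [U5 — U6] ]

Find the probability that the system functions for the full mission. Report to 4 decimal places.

Series (U1 and U2): 0.780000 × 0.950000 = 0.741000
Series (U3 and U4): 0.900000 × 0.790000 = 0.711000
Series (U5 and U6): 0.940000 × 0.870000 = 0.817800
Parallel ([0.741000], [0.711000], and [0.817800]): 1 − (1 − 0.741000)(1 − 0.711000)(1 − 0.817800) = 0.9864

0.9864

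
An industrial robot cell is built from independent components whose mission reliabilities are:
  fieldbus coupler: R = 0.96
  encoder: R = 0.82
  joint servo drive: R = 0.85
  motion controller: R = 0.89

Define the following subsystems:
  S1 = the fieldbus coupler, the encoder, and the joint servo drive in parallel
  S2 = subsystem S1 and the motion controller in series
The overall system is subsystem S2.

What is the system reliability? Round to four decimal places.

Parallel (fieldbus coupler, encoder, and joint servo drive): 1 − (1 − 0.960000)(1 − 0.820000)(1 − 0.850000) = 0.998920
Series ([0.998920] and motion controller): 0.998920 × 0.890000 = 0.8890

0.8890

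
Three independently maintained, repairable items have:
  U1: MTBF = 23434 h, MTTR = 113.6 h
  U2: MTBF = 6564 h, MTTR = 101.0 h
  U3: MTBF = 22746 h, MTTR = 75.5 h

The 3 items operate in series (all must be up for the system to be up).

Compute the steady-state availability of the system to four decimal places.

A(U1) = MTBF/(MTBF+MTTR) = 23434/(23434+113.6) = 0.995176
A(U2) = MTBF/(MTBF+MTTR) = 6564/(6564+101.0) = 0.984846
A(U3) = MTBF/(MTBF+MTTR) = 22746/(22746+75.5) = 0.996692
Series availability: 0.995176 × 0.984846 × 0.996692 = 0.9769

0.9769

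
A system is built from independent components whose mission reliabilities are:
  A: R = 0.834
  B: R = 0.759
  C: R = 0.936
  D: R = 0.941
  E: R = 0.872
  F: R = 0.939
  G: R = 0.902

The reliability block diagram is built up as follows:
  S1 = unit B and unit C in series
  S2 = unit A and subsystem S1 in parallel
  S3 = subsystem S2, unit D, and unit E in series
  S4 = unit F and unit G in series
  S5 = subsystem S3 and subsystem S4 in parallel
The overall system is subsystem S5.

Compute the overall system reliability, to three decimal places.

Series (B and C): 0.75900 × 0.93600 = 0.71042
Parallel (A and [0.71042]): 1 − (1 − 0.83400)(1 − 0.71042) = 0.95193
Series ([0.95193], D, and E): 0.95193 × 0.94100 × 0.87200 = 0.78111
Series (F and G): 0.93900 × 0.90200 = 0.84698
Parallel ([0.78111] and [0.84698]): 1 − (1 − 0.78111)(1 − 0.84698) = 0.967

0.967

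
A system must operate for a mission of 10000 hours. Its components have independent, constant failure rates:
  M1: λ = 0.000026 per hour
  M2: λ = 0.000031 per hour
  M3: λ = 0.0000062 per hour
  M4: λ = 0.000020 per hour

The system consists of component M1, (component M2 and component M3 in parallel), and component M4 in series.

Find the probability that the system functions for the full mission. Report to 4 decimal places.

R(M1) = exp(−0.000026 × 10000) = 0.771052
R(M2) = exp(−0.000031 × 10000) = 0.733447
R(M3) = exp(−0.0000062 × 10000) = 0.939883
R(M4) = exp(−0.000020 × 10000) = 0.818731
Parallel (M2 and M3): 1 − (1 − 0.733447)(1 − 0.939883) = 0.983976
Series (M1, [0.983976], and M4): 0.771052 × 0.983976 × 0.818731 = 0.6212

0.6212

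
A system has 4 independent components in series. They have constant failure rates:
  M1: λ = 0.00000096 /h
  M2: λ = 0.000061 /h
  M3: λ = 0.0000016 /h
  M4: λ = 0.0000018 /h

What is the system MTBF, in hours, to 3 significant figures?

15300

Series of exponential components: λ_sys = Σ λ_i
λ_sys = 0.00000096 + 0.000061 + 0.0000016 + 0.0000018 = 6.5360e-05 /h
MTBF = 1 / λ_sys = 15300 h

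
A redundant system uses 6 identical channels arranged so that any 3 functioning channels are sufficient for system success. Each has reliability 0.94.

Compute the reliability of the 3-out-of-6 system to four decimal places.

0.9998

R = Σ_{i=3}^{6} C(6,i) p^i (1−p)^{6−i} with p = 0.94
C(6,3)·0.94^3·0.06^3 = 0.003588
C(6,4)·0.94^4·0.06^2 = 0.042160
C(6,5)·0.94^5·0.06^1 = 0.264205
C(6,6)·0.94^6·0.06^0 = 0.689870
Sum = 0.9998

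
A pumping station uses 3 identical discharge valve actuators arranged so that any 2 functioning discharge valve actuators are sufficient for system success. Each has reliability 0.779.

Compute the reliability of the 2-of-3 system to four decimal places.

R = Σ_{i=2}^{3} C(3,i) p^i (1−p)^{3−i} with p = 0.779
C(3,2)·0.779^2·0.221^1 = 0.402336
C(3,3)·0.779^3·0.221^0 = 0.472729
Sum = 0.8751

0.8751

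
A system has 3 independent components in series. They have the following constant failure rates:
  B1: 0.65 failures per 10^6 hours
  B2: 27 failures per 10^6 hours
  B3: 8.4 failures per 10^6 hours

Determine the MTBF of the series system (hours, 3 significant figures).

27700

Series of exponential components: λ_sys = Σ λ_i
λ_sys = 0.00000065 + 0.000027 + 0.0000084 = 3.6050e-05 /h
MTBF = 1 / λ_sys = 27700 h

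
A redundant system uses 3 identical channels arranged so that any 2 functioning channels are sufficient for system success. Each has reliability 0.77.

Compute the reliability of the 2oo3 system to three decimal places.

0.866

R = Σ_{i=2}^{3} C(3,i) p^i (1−p)^{3−i} with p = 0.77
C(3,2)·0.77^2·0.23^1 = 0.40910
C(3,3)·0.77^3·0.23^0 = 0.45653
Sum = 0.866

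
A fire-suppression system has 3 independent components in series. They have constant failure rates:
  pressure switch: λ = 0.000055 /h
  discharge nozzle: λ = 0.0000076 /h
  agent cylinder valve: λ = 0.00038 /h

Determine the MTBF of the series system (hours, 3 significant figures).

Series of exponential components: λ_sys = Σ λ_i
λ_sys = 0.000055 + 0.0000076 + 0.00038 = 4.4260e-04 /h
MTBF = 1 / λ_sys = 2260 h

2260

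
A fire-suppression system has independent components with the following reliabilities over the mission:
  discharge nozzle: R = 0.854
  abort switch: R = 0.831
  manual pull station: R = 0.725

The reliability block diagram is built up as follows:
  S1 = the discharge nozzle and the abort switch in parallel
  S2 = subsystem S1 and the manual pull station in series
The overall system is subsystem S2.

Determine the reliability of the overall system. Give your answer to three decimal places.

Parallel (discharge nozzle and abort switch): 1 − (1 − 0.85400)(1 − 0.83100) = 0.97533
Series ([0.97533] and manual pull station): 0.97533 × 0.72500 = 0.707

0.707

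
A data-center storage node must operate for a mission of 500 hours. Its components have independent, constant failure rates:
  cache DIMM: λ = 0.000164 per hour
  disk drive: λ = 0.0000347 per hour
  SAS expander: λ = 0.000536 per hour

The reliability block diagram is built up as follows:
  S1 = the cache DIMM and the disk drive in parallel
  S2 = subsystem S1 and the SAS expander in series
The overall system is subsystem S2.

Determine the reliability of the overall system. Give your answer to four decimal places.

R(cache DIMM) = exp(−0.000164 × 500) = 0.921272
R(disk drive) = exp(−0.0000347 × 500) = 0.982800
R(SAS expander) = exp(−0.000536 × 500) = 0.764908
Parallel (cache DIMM and disk drive): 1 − (1 − 0.921272)(1 − 0.982800) = 0.998646
Series ([0.998646] and SAS expander): 0.998646 × 0.764908 = 0.7639

0.7639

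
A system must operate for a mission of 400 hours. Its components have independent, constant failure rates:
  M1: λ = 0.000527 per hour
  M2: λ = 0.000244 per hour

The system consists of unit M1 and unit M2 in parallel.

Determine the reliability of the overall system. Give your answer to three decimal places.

R(M1) = exp(−0.000527 × 400) = 0.80994
R(M2) = exp(−0.000244 × 400) = 0.90701
Parallel (M1 and M2): 1 − (1 − 0.80994)(1 − 0.90701) = 0.982

0.982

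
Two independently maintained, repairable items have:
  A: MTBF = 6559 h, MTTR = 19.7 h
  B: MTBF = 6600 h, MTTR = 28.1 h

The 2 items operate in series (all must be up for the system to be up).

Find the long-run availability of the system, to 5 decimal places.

A(A) = MTBF/(MTBF+MTTR) = 6559/(6559+19.7) = 0.997005
A(B) = MTBF/(MTBF+MTTR) = 6600/(6600+28.1) = 0.995760
Series availability: 0.997005 × 0.995760 = 0.99278

0.99278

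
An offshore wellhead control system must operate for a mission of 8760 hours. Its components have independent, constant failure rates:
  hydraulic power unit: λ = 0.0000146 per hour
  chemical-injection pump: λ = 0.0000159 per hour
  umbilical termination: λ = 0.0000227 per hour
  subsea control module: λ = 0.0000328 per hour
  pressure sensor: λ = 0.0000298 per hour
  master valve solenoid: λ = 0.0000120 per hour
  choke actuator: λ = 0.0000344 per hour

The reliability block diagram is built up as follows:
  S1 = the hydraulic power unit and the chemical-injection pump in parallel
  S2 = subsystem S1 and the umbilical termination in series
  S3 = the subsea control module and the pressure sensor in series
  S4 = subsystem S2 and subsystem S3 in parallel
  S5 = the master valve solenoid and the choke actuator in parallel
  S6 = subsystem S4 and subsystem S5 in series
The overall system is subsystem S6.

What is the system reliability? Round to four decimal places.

R(hydraulic power unit) = exp(−0.0000146 × 8760) = 0.879945
R(chemical-injection pump) = exp(−0.0000159 × 8760) = 0.869981
R(umbilical termination) = exp(−0.0000227 × 8760) = 0.819671
R(subsea control module) = exp(−0.0000328 × 8760) = 0.750266
R(pressure sensor) = exp(−0.0000298 × 8760) = 0.770244
R(master valve solenoid) = exp(−0.0000120 × 8760) = 0.900216
R(choke actuator) = exp(−0.0000344 × 8760) = 0.739823
Parallel (hydraulic power unit and chemical-injection pump): 1 − (1 − 0.879945)(1 − 0.869981) = 0.984391
Series ([0.984391] and umbilical termination): 0.984391 × 0.819671 = 0.806877
Series (subsea control module and pressure sensor): 0.750266 × 0.770244 = 0.577888
Parallel ([0.806877] and [0.577888]): 1 − (1 − 0.806877)(1 − 0.577888) = 0.918480
Parallel (master valve solenoid and choke actuator): 1 − (1 − 0.900216)(1 − 0.739823) = 0.974038
Series ([0.918480] and [0.974038]): 0.918480 × 0.974038 = 0.8946

0.8946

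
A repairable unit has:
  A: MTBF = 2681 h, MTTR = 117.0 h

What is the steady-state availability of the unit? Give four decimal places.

A(A) = MTBF/(MTBF+MTTR) = 2681/(2681+117.0) = 0.9582

0.9582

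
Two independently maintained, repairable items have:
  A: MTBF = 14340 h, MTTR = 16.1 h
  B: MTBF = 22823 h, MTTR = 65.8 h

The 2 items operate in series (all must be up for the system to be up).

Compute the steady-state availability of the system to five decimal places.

0.99601

A(A) = MTBF/(MTBF+MTTR) = 14340/(14340+16.1) = 0.998879
A(B) = MTBF/(MTBF+MTTR) = 22823/(22823+65.8) = 0.997125
Series availability: 0.998879 × 0.997125 = 0.99601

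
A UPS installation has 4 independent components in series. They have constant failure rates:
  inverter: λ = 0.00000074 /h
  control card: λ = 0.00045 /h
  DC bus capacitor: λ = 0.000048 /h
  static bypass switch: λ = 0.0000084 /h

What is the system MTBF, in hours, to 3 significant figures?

Series of exponential components: λ_sys = Σ λ_i
λ_sys = 0.00000074 + 0.00045 + 0.000048 + 0.0000084 = 5.0714e-04 /h
MTBF = 1 / λ_sys = 1970 h

1970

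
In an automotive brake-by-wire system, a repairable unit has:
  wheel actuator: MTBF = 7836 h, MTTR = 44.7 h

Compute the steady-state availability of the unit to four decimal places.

0.9943

A(wheel actuator) = MTBF/(MTBF+MTTR) = 7836/(7836+44.7) = 0.9943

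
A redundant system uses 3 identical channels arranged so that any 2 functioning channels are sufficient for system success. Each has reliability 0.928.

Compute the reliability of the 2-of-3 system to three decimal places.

0.985

R = Σ_{i=2}^{3} C(3,i) p^i (1−p)^{3−i} with p = 0.928
C(3,2)·0.928^2·0.072^1 = 0.18602
C(3,3)·0.928^3·0.072^0 = 0.79918
Sum = 0.985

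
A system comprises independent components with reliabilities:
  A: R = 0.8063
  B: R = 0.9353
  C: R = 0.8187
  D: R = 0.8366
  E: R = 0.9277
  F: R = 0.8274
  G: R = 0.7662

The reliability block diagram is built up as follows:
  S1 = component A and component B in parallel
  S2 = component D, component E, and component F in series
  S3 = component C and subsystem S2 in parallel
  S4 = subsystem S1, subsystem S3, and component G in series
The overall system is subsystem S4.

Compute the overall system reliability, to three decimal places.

0.708

Parallel (A and B): 1 − (1 − 0.80630)(1 − 0.93530) = 0.98747
Series (D, E, and F): 0.83660 × 0.92770 × 0.82740 = 0.64216
Parallel (C and [0.64216]): 1 − (1 − 0.81870)(1 − 0.64216) = 0.93512
Series ([0.98747], [0.93512], and G): 0.98747 × 0.93512 × 0.76620 = 0.708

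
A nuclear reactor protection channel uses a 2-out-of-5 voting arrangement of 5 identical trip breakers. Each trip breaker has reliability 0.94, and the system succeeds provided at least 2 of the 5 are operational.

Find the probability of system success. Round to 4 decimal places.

0.9999

R = Σ_{i=2}^{5} C(5,i) p^i (1−p)^{5−i} with p = 0.94
C(5,2)·0.94^2·0.06^3 = 0.001909
C(5,3)·0.94^3·0.06^2 = 0.029901
C(5,4)·0.94^4·0.06^1 = 0.234225
C(5,5)·0.94^5·0.06^0 = 0.733904
Sum = 0.9999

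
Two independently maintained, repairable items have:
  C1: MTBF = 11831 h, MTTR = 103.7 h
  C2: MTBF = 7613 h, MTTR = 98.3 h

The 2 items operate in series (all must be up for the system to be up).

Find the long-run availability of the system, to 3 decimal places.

A(C1) = MTBF/(MTBF+MTTR) = 11831/(11831+103.7) = 0.991311
A(C2) = MTBF/(MTBF+MTTR) = 7613/(7613+98.3) = 0.987252
Series availability: 0.991311 × 0.987252 = 0.979

0.979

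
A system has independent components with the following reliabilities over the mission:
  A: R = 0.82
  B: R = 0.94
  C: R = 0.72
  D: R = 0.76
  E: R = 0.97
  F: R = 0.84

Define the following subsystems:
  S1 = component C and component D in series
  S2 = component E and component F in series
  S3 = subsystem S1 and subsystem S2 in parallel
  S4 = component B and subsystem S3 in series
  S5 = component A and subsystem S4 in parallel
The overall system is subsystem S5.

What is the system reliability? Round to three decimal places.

0.975

Series (C and D): 0.72000 × 0.76000 = 0.54720
Series (E and F): 0.97000 × 0.84000 = 0.81480
Parallel ([0.54720] and [0.81480]): 1 − (1 − 0.54720)(1 − 0.81480) = 0.91614
Series (B and [0.91614]): 0.94000 × 0.91614 = 0.86117
Parallel (A and [0.86117]): 1 − (1 − 0.82000)(1 − 0.86117) = 0.975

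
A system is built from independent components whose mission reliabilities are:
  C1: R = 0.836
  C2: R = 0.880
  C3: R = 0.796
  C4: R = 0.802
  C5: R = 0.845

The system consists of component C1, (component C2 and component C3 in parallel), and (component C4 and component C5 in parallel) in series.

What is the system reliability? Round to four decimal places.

0.7905

Parallel (C2 and C3): 1 − (1 − 0.880000)(1 − 0.796000) = 0.975520
Parallel (C4 and C5): 1 − (1 − 0.802000)(1 − 0.845000) = 0.969310
Series (C1, [0.975520], and [0.969310]): 0.836000 × 0.975520 × 0.969310 = 0.7905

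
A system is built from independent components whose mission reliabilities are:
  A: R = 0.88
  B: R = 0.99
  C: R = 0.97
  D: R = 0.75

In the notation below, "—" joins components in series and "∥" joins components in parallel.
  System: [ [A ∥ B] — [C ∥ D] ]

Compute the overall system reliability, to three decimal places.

0.991

Parallel (A and B): 1 − (1 − 0.88000)(1 − 0.99000) = 0.99880
Parallel (C and D): 1 − (1 − 0.97000)(1 − 0.75000) = 0.99250
Series ([0.99880] and [0.99250]): 0.99880 × 0.99250 = 0.991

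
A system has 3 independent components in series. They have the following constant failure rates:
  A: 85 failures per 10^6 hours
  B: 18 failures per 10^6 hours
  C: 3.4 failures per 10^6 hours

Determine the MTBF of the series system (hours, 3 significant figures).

Series of exponential components: λ_sys = Σ λ_i
λ_sys = 0.000085 + 0.000018 + 0.0000034 = 1.0640e-04 /h
MTBF = 1 / λ_sys = 9400 h

9400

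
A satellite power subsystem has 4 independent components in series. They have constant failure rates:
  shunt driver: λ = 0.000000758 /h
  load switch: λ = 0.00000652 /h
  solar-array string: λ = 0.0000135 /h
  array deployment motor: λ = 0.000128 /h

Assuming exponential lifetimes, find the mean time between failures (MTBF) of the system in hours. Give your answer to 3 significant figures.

6720

Series of exponential components: λ_sys = Σ λ_i
λ_sys = 0.000000758 + 0.00000652 + 0.0000135 + 0.000128 = 1.4878e-04 /h
MTBF = 1 / λ_sys = 6720 h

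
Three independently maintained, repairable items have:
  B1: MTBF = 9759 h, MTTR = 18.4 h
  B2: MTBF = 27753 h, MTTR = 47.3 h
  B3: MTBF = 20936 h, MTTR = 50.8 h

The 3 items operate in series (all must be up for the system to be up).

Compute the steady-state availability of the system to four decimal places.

0.9940

A(B1) = MTBF/(MTBF+MTTR) = 9759/(9759+18.4) = 0.998118
A(B2) = MTBF/(MTBF+MTTR) = 27753/(27753+47.3) = 0.998299
A(B3) = MTBF/(MTBF+MTTR) = 20936/(20936+50.8) = 0.997579
Series availability: 0.998118 × 0.998299 × 0.997579 = 0.9940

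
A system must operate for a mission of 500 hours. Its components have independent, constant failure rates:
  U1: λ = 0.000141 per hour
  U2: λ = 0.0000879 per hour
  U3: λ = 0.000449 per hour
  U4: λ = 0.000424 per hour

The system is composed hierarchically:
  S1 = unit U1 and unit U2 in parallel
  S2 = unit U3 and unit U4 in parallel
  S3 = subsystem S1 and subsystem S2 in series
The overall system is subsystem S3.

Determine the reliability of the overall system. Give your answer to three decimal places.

0.959

R(U1) = exp(−0.000141 × 500) = 0.93193
R(U2) = exp(−0.0000879 × 500) = 0.95700
R(U3) = exp(−0.000449 × 500) = 0.79892
R(U4) = exp(−0.000424 × 500) = 0.80896
Parallel (U1 and U2): 1 − (1 − 0.93193)(1 − 0.95700) = 0.99707
Parallel (U3 and U4): 1 − (1 − 0.79892)(1 − 0.80896) = 0.96159
Series ([0.99707] and [0.96159]): 0.99707 × 0.96159 = 0.959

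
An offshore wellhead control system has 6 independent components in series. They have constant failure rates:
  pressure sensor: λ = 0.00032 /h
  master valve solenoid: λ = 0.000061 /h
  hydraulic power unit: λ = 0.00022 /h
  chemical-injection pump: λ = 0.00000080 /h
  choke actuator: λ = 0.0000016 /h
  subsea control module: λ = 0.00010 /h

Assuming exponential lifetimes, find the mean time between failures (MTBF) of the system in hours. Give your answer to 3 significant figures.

Series of exponential components: λ_sys = Σ λ_i
λ_sys = 0.00032 + 0.000061 + 0.00022 + 0.00000080 + 0.0000016 + 0.00010 = 7.0340e-04 /h
MTBF = 1 / λ_sys = 1420 h

1420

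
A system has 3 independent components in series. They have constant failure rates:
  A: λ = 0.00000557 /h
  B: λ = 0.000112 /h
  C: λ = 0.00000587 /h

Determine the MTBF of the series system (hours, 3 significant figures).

8100

Series of exponential components: λ_sys = Σ λ_i
λ_sys = 0.00000557 + 0.000112 + 0.00000587 = 1.2344e-04 /h
MTBF = 1 / λ_sys = 8100 h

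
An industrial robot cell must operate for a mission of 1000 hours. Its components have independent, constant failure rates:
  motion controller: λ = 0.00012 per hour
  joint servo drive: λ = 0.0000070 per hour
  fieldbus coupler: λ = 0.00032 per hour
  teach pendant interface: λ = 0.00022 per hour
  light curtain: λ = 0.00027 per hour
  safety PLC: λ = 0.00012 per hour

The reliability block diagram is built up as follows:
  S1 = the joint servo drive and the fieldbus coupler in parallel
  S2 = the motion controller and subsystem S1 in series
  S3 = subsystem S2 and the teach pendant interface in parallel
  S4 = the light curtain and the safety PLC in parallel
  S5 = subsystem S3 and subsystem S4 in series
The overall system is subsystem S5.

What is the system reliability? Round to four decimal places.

0.9512

R(motion controller) = exp(−0.00012 × 1000) = 0.886920
R(joint servo drive) = exp(−0.0000070 × 1000) = 0.993024
R(fieldbus coupler) = exp(−0.00032 × 1000) = 0.726149
R(teach pendant interface) = exp(−0.00022 × 1000) = 0.802519
R(light curtain) = exp(−0.00027 × 1000) = 0.763379
R(safety PLC) = exp(−0.00012 × 1000) = 0.886920
Parallel (joint servo drive and fieldbus coupler): 1 − (1 − 0.993024)(1 − 0.726149) = 0.998090
Series (motion controller and [0.998090]): 0.886920 × 0.998090 = 0.885226
Parallel ([0.885226] and teach pendant interface): 1 − (1 − 0.885226)(1 − 0.802519) = 0.977334
Parallel (light curtain and safety PLC): 1 − (1 − 0.763379)(1 − 0.886920) = 0.973243
Series ([0.977334] and [0.973243]): 0.977334 × 0.973243 = 0.9512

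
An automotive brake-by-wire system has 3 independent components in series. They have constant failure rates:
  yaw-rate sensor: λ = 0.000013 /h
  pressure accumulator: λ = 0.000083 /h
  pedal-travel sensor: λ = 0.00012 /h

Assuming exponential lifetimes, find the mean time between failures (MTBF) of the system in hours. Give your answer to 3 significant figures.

Series of exponential components: λ_sys = Σ λ_i
λ_sys = 0.000013 + 0.000083 + 0.00012 = 2.1600e-04 /h
MTBF = 1 / λ_sys = 4630 h

4630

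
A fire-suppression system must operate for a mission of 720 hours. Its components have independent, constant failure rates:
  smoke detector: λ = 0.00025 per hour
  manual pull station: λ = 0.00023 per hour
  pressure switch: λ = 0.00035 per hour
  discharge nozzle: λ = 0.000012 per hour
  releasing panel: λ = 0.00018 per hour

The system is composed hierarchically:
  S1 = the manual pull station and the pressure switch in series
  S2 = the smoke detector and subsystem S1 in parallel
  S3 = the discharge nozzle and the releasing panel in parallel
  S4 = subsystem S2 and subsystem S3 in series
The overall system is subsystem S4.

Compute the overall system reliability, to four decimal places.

R(smoke detector) = exp(−0.00025 × 720) = 0.835270
R(manual pull station) = exp(−0.00023 × 720) = 0.847385
R(pressure switch) = exp(−0.00035 × 720) = 0.777245
R(discharge nozzle) = exp(−0.000012 × 720) = 0.991397
R(releasing panel) = exp(−0.00018 × 720) = 0.878447
Series (manual pull station and pressure switch): 0.847385 × 0.777245 = 0.658626
Parallel (smoke detector and [0.658626]): 1 − (1 − 0.835270)(1 − 0.658626) = 0.943765
Parallel (discharge nozzle and releasing panel): 1 − (1 − 0.991397)(1 − 0.878447) = 0.998954
Series ([0.943765] and [0.998954]): 0.943765 × 0.998954 = 0.9428

0.9428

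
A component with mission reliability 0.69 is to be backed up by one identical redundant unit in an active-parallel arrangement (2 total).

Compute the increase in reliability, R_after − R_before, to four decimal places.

R_before = 0.69
R_after = 1 − (1 − 0.69)^2 = 0.9039
ΔR = 0.9039 − 0.69 = 0.2139

0.2139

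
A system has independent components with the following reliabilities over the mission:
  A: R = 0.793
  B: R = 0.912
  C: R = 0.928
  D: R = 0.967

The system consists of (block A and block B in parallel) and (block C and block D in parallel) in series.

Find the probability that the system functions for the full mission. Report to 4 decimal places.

Parallel (A and B): 1 − (1 − 0.793000)(1 − 0.912000) = 0.981784
Parallel (C and D): 1 − (1 − 0.928000)(1 − 0.967000) = 0.997624
Series ([0.981784] and [0.997624]): 0.981784 × 0.997624 = 0.9795

0.9795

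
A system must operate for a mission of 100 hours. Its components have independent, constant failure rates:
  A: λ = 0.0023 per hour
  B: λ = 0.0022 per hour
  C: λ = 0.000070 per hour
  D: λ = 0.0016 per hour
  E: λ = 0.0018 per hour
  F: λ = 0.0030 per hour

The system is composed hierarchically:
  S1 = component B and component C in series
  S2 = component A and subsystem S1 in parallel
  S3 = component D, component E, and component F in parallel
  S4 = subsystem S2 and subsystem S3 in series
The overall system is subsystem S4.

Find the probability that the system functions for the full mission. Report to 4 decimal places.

R(A) = exp(−0.0023 × 100) = 0.794534
R(B) = exp(−0.0022 × 100) = 0.802519
R(C) = exp(−0.000070 × 100) = 0.993024
R(D) = exp(−0.0016 × 100) = 0.852144
R(E) = exp(−0.0018 × 100) = 0.835270
R(F) = exp(−0.0030 × 100) = 0.740818
Series (B and C): 0.802519 × 0.993024 = 0.796921
Parallel (A and [0.796921]): 1 − (1 − 0.794534)(1 − 0.796921) = 0.958274
Parallel (D, E, and F): 1 − (1 − 0.852144)(1 − 0.835270)(1 − 0.740818) = 0.993687
Series ([0.958274] and [0.993687]): 0.958274 × 0.993687 = 0.9522

0.9522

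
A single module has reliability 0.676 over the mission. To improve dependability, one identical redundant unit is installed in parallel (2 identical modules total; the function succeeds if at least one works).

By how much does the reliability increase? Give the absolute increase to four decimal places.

0.2190

R_before = 0.676
R_after = 1 − (1 − 0.676)^2 = 0.8950
ΔR = 0.8950 − 0.676 = 0.2190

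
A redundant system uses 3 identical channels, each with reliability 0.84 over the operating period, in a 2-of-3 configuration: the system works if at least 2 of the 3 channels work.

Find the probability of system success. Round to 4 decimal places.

0.9314

R = Σ_{i=2}^{3} C(3,i) p^i (1−p)^{3−i} with p = 0.84
C(3,2)·0.84^2·0.16^1 = 0.338688
C(3,3)·0.84^3·0.16^0 = 0.592704
Sum = 0.9314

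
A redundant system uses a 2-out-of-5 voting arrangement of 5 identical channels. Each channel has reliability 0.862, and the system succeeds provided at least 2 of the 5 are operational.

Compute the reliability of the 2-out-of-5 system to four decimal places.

R = Σ_{i=2}^{5} C(5,i) p^i (1−p)^{5−i} with p = 0.862
C(5,2)·0.862^2·0.138^3 = 0.019528
C(5,3)·0.862^3·0.138^2 = 0.121978
C(5,4)·0.862^4·0.138^1 = 0.380959
C(5,5)·0.862^5·0.138^0 = 0.475923
Sum = 0.9984

0.9984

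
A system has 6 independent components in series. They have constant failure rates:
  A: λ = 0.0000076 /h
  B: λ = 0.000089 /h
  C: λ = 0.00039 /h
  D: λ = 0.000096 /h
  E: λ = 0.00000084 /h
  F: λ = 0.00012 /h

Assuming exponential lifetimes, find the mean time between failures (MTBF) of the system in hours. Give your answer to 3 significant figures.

1420

Series of exponential components: λ_sys = Σ λ_i
λ_sys = 0.0000076 + 0.000089 + 0.00039 + 0.000096 + 0.00000084 + 0.00012 = 7.0344e-04 /h
MTBF = 1 / λ_sys = 1420 h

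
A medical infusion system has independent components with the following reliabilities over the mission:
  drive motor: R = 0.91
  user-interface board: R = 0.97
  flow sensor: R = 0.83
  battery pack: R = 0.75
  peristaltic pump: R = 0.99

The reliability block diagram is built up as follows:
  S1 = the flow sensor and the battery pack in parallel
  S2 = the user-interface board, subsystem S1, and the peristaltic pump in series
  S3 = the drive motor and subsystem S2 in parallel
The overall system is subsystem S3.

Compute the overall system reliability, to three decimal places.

Parallel (flow sensor and battery pack): 1 − (1 − 0.83000)(1 − 0.75000) = 0.95750
Series (user-interface board, [0.95750], and peristaltic pump): 0.97000 × 0.95750 × 0.99000 = 0.91949
Parallel (drive motor and [0.91949]): 1 − (1 − 0.91000)(1 − 0.91949) = 0.993

0.993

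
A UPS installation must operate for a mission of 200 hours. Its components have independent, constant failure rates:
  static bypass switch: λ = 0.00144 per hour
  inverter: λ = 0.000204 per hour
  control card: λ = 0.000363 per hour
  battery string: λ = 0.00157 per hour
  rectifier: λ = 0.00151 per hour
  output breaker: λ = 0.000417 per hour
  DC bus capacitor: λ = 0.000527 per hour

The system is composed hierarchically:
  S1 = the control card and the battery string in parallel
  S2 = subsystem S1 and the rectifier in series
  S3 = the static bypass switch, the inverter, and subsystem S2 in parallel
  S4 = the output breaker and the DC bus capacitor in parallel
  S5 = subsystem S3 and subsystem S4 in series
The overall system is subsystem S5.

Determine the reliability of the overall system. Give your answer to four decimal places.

0.9893

R(static bypass switch) = exp(−0.00144 × 200) = 0.749762
R(inverter) = exp(−0.000204 × 200) = 0.960021
R(control card) = exp(−0.000363 × 200) = 0.929973
R(battery string) = exp(−0.00157 × 200) = 0.730519
R(rectifier) = exp(−0.00151 × 200) = 0.739338
R(output breaker) = exp(−0.000417 × 200) = 0.919983
R(DC bus capacitor) = exp(−0.000527 × 200) = 0.899964
Parallel (control card and battery string): 1 − (1 − 0.929973)(1 − 0.730519) = 0.981129
Series ([0.981129] and rectifier): 0.981129 × 0.739338 = 0.725386
Parallel (static bypass switch, inverter, and [0.725386]): 1 − (1 − 0.749762)(1 − 0.960021)(1 − 0.725386) = 0.997253
Parallel (output breaker and DC bus capacitor): 1 − (1 − 0.919983)(1 − 0.899964) = 0.991995
Series ([0.997253] and [0.991995]): 0.997253 × 0.991995 = 0.9893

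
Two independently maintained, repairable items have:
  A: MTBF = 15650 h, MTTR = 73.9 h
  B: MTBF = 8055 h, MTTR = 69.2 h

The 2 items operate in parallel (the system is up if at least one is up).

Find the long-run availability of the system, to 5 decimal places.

A(A) = MTBF/(MTBF+MTTR) = 15650/(15650+73.9) = 0.995300
A(B) = MTBF/(MTBF+MTTR) = 8055/(8055+69.2) = 0.991482
Parallel availability: 1 − (1 − 0.995300)(1 − 0.991482) = 0.99996

0.99996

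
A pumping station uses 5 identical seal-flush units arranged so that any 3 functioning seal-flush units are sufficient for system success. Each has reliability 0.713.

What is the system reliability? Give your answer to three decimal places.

R = Σ_{i=3}^{5} C(5,i) p^i (1−p)^{5−i} with p = 0.713
C(5,3)·0.713^3·0.287^2 = 0.29856
C(5,4)·0.713^4·0.287^1 = 0.37086
C(5,5)·0.713^5·0.287^0 = 0.18427
Sum = 0.854

0.854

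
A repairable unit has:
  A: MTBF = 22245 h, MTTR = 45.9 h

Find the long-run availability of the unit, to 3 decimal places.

0.998

A(A) = MTBF/(MTBF+MTTR) = 22245/(22245+45.9) = 0.998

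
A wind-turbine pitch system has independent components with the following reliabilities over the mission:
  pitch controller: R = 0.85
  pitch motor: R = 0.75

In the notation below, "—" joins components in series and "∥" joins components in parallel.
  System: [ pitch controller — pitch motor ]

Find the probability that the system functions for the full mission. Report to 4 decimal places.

0.6375

Series (pitch controller and pitch motor): 0.850000 × 0.750000 = 0.6375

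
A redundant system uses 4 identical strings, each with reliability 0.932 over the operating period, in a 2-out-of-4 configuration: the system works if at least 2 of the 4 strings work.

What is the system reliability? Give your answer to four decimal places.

R = Σ_{i=2}^{4} C(4,i) p^i (1−p)^{4−i} with p = 0.932
C(4,2)·0.932^2·0.068^2 = 0.024099
C(4,3)·0.932^3·0.068^1 = 0.220200
C(4,4)·0.932^4·0.068^0 = 0.754508
Sum = 0.9988

0.9988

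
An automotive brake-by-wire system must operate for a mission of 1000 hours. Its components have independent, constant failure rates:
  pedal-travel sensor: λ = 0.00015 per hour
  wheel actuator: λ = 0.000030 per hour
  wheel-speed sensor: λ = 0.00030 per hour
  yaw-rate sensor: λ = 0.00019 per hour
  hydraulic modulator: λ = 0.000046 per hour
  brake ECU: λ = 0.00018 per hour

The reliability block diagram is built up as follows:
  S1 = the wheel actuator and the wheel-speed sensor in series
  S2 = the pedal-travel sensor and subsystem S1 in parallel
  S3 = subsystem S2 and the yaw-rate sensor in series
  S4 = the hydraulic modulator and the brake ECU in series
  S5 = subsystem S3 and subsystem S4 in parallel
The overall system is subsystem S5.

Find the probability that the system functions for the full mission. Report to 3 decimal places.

R(pedal-travel sensor) = exp(−0.00015 × 1000) = 0.86071
R(wheel actuator) = exp(−0.000030 × 1000) = 0.97045
R(wheel-speed sensor) = exp(−0.00030 × 1000) = 0.74082
R(yaw-rate sensor) = exp(−0.00019 × 1000) = 0.82696
R(hydraulic modulator) = exp(−0.000046 × 1000) = 0.95504
R(brake ECU) = exp(−0.00018 × 1000) = 0.83527
Series (wheel actuator and wheel-speed sensor): 0.97045 × 0.74082 = 0.71893
Parallel (pedal-travel sensor and [0.71893]): 1 − (1 − 0.86071)(1 − 0.71893) = 0.96085
Series ([0.96085] and yaw-rate sensor): 0.96085 × 0.82696 = 0.79458
Series (hydraulic modulator and brake ECU): 0.95504 × 0.83527 = 0.79772
Parallel ([0.79458] and [0.79772]): 1 − (1 − 0.79458)(1 − 0.79772) = 0.958

0.958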